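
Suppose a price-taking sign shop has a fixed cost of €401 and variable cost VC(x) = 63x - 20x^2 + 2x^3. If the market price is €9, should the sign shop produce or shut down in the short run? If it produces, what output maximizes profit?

From TC, MC = TC'(x) = 63 - 40x + 6x^2 and AVC = VC/x = 63 - 20x + 2x^2.
AVC hits its minimum where MC = AVC, at x = 5, giving min AVC = 63 - 20·5 + 2·5^2 = €13.
With P < min AVC (€9 < €13), every unit sold adds to the loss.
The firm minimizes its loss by shutting down and losing only its fixed cost of €401.

Shut down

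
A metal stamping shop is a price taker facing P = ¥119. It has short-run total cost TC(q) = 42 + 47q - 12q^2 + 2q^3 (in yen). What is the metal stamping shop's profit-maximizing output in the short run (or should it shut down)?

Produce at q = 6

From TC, MC = TC'(q) = 47 - 24q + 6q^2 and AVC = VC/q = 47 - 12q + 2q^2.
AVC is minimized where dAVC/dq = -12 + 4q = 0, at q = 3; min AVC = 47 - 12·3 + 2·3^2 = ¥29.
Since P = ¥119 ≥ min AVC = ¥29, price covers variable cost and the firm should produce.
Solving P = MC: -72 - 24q + 6q^2 = 0 ⇒ q = -2 or 6. On the upward-sloping branch, q* = 6.
Check: AVC at q = 6 is ¥47 ≤ P, so revenue covers variable cost.
Profit = P·q − TC = 119·6 − 324 = ¥390.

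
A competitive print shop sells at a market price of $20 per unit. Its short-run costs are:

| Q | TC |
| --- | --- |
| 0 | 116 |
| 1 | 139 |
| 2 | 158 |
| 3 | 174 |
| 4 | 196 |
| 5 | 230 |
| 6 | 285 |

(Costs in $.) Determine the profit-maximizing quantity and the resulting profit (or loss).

Q = 3; profit = -$114

Tabulate TR − TC: Q=0: -116; Q=1: -119; Q=2: -118; Q=3: -114; Q=4: -116; Q=5: -130; Q=6: -165.
Profit is maximized at Q = 3. AVC there is 58/3 = $19.33 ≤ P, so producing beats shutting down (which would give -$116).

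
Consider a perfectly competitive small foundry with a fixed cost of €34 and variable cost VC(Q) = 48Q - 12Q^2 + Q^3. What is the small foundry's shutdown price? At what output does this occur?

Short-run supply begins at min AVC. From VC = 48Q - 12Q^2 + Q^3, AVC = 48 - 12Q + Q^2.
dAVC/dQ = -12 + 2Q = 0 gives Q = 6. min AVC = 48 - 12·6 + 6^2 = 12.
The firm shuts down for any P below €12.

€12 per unit, at Q = 6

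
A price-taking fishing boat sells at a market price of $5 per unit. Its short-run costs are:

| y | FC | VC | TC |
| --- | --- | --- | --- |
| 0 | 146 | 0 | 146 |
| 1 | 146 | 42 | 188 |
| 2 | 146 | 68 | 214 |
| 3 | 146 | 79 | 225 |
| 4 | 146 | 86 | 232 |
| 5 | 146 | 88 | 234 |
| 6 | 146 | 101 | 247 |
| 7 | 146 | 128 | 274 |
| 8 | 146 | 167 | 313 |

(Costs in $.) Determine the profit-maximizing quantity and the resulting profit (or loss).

Compute π = P·y − TC at each output: y=0: -146; y=1: -183; y=2: -204; y=3: -210; y=4: -212; y=5: -209; y=6: -217; y=7: -239; y=8: -273.
Profit is highest at y = 0. Equivalently, the lowest AVC in the table is 101/6 ≈ $16.83 at y = 6, and P = $5 falls below it — price never covers variable cost, so the firm shuts down and loses only its fixed cost.

y = 0 (shut down); profit = -$146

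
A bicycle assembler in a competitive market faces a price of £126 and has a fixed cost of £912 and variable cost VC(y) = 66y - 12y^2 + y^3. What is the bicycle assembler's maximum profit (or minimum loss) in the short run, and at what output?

Profit = -£112 at y = 10

AVC = 66 - 12y + y^2 has its minimum £30 at y = 6; price £126 clears that bar, so the firm operates.
With MC = 66 - 24y + 3y^2, P = MC on the upward-sloping part at y* = 10.
TR = 126·10 = 1260. TC = 912 + 460 = 1372. Profit = 1260 − 1372 = -£112.
By producing, the firm covers all variable cost plus £800 of fixed cost; shutting down would lose the full £912.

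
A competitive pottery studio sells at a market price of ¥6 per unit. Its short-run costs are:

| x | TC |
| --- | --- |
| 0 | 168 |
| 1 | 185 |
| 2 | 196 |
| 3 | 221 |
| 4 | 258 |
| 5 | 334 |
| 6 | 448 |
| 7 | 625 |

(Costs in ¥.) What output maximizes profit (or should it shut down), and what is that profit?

x = 0 (shut down); profit = -¥168

Tabulate TR − TC: x=0: -168; x=1: -179; x=2: -184; x=3: -203; x=4: -234; x=5: -304; x=6: -412; x=7: -583.
Profit is highest at x = 0. Equivalently, the lowest AVC in the table is 28/2 ≈ ¥14 at x = 2, and P = ¥6 falls below it — price never covers variable cost, so the firm shuts down and loses only its fixed cost.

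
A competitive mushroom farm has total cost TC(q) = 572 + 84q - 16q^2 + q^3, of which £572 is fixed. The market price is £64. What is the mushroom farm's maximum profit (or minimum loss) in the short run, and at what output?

AVC = 84 - 16q + q^2; min AVC = £20 at q = 8. Since P = £64 ≥ min AVC, the firm produces.
MC = 84 - 32q + 3q^2. Setting P = MC and taking the root on the rising branch gives q* = 10.
TR = 64·10 = 640. TC = 572 + 240 = 812. Profit = 640 − 812 = -£172.
That loss of £172 beats the £572 the firm would lose by shutting down; producing recovers £400 of fixed cost.

Profit = -£172 at q = 10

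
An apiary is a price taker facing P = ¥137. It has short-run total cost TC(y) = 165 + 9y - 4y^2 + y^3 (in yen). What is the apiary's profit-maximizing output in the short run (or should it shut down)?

From TC, MC = TC'(y) = 9 - 8y + 3y^2 and AVC = VC/y = 9 - 4y + y^2.
AVC hits its minimum where MC = AVC, at y = 2, giving min AVC = 9 - 4·2 + 2^2 = ¥5.
Since P = ¥137 ≥ min AVC = ¥5, price covers variable cost and the firm should produce.
Set P = MC: 137 = 9 - 8y + 3y^2 → -128 - 8y + 3y^2 = 0. The roots are y = -16/3 and y = 8; the profit-maximizing output is on the rising part of MC, so y* = 8.
Check: AVC at y = 8 is ¥41 ≤ P, so revenue covers variable cost.
Profit = P·y − TC = 137·8 − 493 = ¥603.

Produce at y = 8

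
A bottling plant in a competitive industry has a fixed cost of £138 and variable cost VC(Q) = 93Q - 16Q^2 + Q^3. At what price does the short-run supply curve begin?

The firm shuts down when price falls below the minimum of average variable cost. AVC = VC/Q = 93 - 16Q + Q^2.
dAVC/dQ = -16 + 2Q = 0 gives Q = 8. min AVC = 93 - 16·8 + 8^2 = 29.
So the shutdown price is £29.

£29 per unit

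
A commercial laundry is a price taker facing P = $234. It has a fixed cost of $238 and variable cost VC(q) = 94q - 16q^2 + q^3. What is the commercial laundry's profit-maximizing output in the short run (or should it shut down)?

Strip out fixed cost: VC = 94q - 16q^2 + q^3. Then AVC = 94 - 16q + q^2 and MC = 94 - 32q + 3q^2.
AVC is minimized where dAVC/dq = -16 + 2q = 0, at q = 8; min AVC = 94 - 16·8 + 8^2 = $30.
P = $234 exceeds min AVC = $30, so the firm stays open.
P = MC gives -140 - 32q + 3q^2 = 0, with roots -10/3 and 14. Take the larger (rising MC): q* = 14.
Check: AVC at q = 14 is $66 ≤ P, so revenue covers variable cost.
Profit = P·q − TC = 234·14 − 1162 = $2114.

Produce at q = 14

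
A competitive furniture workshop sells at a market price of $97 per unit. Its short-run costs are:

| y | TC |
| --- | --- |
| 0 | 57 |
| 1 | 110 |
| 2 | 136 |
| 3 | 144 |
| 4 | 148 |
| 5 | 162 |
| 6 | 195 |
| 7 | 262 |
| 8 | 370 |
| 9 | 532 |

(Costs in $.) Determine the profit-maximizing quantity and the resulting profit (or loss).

y = 7; profit = $417

Compute π = P·y − TC at each output: y=0: -57; y=1: -13; y=2: 58; y=3: 147; y=4: 240; y=5: 323; y=6: 387; y=7: 417; y=8: 406; y=9: 341.
Profit is maximized at y = 7. AVC there is 205/7 = $29.29 ≤ P, so producing beats shutting down (which would give -$57).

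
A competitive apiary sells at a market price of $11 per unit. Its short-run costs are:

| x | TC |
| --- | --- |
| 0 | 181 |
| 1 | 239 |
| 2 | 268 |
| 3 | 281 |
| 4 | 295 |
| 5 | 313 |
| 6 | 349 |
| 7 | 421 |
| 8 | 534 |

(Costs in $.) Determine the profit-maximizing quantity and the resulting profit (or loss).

x = 0 (shut down); profit = -$181

Tabulate TR − TC: x=0: -181; x=1: -228; x=2: -246; x=3: -248; x=4: -251; x=5: -258; x=6: -283; x=7: -344; x=8: -446.
Profit is highest at x = 0. Equivalently, the lowest AVC in the table is 132/5 ≈ $26.40 at x = 5, and P = $11 falls below it — price never covers variable cost, so the firm shuts down and loses only its fixed cost.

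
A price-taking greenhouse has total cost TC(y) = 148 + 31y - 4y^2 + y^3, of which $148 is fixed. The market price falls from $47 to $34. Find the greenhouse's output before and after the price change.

AVC = 31 - 4y + y^2, minimized at y = 2 where min AVC = $27. MC = 31 - 8y + 3y^2.
With P = $47 above the shutdown price, P = MC gives y = 4.
At P = $34 ≥ min AVC, set P = MC: y = 3. The firm stays open but cuts output.

Output falls from 4 to 3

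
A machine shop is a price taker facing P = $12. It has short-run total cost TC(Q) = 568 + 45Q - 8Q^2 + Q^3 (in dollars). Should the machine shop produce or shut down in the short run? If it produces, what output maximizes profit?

Variable cost is VC = 45Q - 8Q^2 + Q^3, so AVC = VC/Q = 45 - 8Q + Q^2 and MC = dTC/dQ = 45 - 16Q + 3Q^2.
AVC is minimized where dAVC/dQ = -8 + 2Q = 0, at Q = 4; min AVC = 45 - 8·4 + 4^2 = $29.
With P < min AVC ($12 < $29), every unit sold adds to the loss.
The firm minimizes its loss by shutting down and losing only its fixed cost of $568.

Shut down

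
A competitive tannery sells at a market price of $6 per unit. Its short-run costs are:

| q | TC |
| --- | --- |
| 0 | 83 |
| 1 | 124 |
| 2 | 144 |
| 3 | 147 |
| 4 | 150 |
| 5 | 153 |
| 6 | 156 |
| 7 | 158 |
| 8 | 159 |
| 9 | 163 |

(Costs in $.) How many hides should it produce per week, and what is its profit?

q = 0 (shut down); profit = -$83

Profit at each row (π = 6q − TC): q=0: -83; q=1: -118; q=2: -132; q=3: -129; q=4: -126; q=5: -123; q=6: -120; q=7: -116; q=8: -111; q=9: -109.
Profit is highest at q = 0. Equivalently, the lowest AVC in the table is 80/9 ≈ $8.89 at q = 9, and P = $6 falls below it — price never covers variable cost, so the firm shuts down and loses only its fixed cost.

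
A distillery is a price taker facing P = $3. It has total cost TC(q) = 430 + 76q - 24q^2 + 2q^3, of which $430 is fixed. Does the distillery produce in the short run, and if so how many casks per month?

Shut down

Strip out fixed cost: VC = 76q - 24q^2 + 2q^3. Then AVC = 76 - 24q + 2q^2 and MC = 76 - 48q + 6q^2.
AVC hits its minimum where MC = AVC, at q = 6, giving min AVC = 76 - 24·6 + 2·6^2 = $4.
P = $3 lies below min AVC = $4; no output level covers variable cost.
Best response: produce nothing and absorb the $430 fixed cost.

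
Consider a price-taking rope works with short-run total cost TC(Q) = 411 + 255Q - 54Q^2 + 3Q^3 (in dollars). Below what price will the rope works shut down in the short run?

Short-run supply begins at min AVC. From VC = 255Q - 54Q^2 + 3Q^3, AVC = 255 - 54Q + 3Q^2.
dAVC/dQ = -54 + 6Q = 0 gives Q = 9. min AVC = 255 - 54·9 + 3·9^2 = 12.
For P < $12 the firm produces nothing.

$12 per unit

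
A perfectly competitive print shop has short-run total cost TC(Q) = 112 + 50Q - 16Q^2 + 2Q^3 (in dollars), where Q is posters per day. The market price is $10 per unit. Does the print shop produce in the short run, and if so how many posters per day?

Shut down

Strip out fixed cost: VC = 50Q - 16Q^2 + 2Q^3. Then AVC = 50 - 16Q + 2Q^2 and MC = 50 - 32Q + 6Q^2.
AVC hits its minimum where MC = AVC, at Q = 4, giving min AVC = 50 - 16·4 + 2·4^2 = $18.
P = $10 lies below min AVC = $18; no output level covers variable cost.
The firm minimizes its loss by shutting down and losing only its fixed cost of $112.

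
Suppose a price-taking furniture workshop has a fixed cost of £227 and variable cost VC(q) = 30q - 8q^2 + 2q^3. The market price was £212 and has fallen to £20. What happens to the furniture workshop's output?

MC = 30 - 16q + 6q^2; the shutdown threshold is min AVC = £22 (at q = 2).
At P = £212 ≥ min AVC, set P = MC on the rising branch: q = 7.
At P = £20 < min AVC = £22, price no longer covers variable cost at any output, so the firm shuts down: q = 0.

Output falls from 7 to 0 (the firm shuts down)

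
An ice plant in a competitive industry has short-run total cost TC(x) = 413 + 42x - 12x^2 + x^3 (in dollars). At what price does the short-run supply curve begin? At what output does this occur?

Short-run supply begins at min AVC. From VC = 42x - 12x^2 + x^3, AVC = 42 - 12x + x^2.
dAVC/dx = -12 + 2x = 0 gives x = 6. min AVC = 42 - 12·6 + 6^2 = 6.
For P < $6 the firm produces nothing.

$6 per unit, at x = 6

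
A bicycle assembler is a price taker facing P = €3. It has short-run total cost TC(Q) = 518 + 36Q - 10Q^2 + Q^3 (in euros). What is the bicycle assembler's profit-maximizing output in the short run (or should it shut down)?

Shut down

Variable cost is VC = 36Q - 10Q^2 + Q^3, so AVC = VC/Q = 36 - 10Q + Q^2 and MC = dTC/dQ = 36 - 20Q + 3Q^2.
AVC is minimized where dAVC/dQ = -10 + 2Q = 0, at Q = 5; min AVC = 36 - 10·5 + 5^2 = €11.
P = €3 lies below min AVC = €11; no output level covers variable cost.
Best response: produce nothing and absorb the €518 fixed cost.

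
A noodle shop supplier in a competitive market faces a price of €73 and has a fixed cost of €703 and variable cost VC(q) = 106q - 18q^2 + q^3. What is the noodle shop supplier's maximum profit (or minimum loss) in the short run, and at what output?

AVC = 106 - 18q + q^2 has its minimum €25 at q = 9; price €73 clears that bar, so the firm operates.
MC = 106 - 36q + 3q^2. Setting P = MC and taking the root on the rising branch gives q* = 11.
TR = 73·11 = 803. TC = 703 + 319 = 1022. Profit = 803 − 1022 = -€219.
That loss of €219 beats the €703 the firm would lose by shutting down; producing recovers €484 of fixed cost.

Profit = -€219 at q = 11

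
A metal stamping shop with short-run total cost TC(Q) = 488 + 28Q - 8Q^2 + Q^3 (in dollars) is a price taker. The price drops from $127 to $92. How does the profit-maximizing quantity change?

AVC = 28 - 8Q + Q^2, minimized at Q = 4 where min AVC = $12. MC = 28 - 16Q + 3Q^2.
With P = $127 above the shutdown price, P = MC gives Q = 9.
At P = $92 ≥ min AVC, set P = MC: Q = 8. The firm stays open but cuts output.

Output falls from 9 to 8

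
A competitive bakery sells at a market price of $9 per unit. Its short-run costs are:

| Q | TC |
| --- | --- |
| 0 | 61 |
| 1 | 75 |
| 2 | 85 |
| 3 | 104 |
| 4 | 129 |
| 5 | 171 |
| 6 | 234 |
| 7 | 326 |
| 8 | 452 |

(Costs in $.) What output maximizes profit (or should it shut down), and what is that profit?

Q = 0 (shut down); profit = -$61

Compute π = P·Q − TC at each output: Q=0: -61; Q=1: -66; Q=2: -67; Q=3: -77; Q=4: -93; Q=5: -126; Q=6: -180; Q=7: -263; Q=8: -380.
Profit is highest at Q = 0. Equivalently, the lowest AVC in the table is 24/2 ≈ $12 at Q = 2, and P = $9 falls below it — price never covers variable cost, so the firm shuts down and loses only its fixed cost.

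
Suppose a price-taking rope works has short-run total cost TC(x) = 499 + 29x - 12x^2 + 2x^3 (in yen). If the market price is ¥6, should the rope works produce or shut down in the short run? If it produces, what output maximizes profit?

Strip out fixed cost: VC = 29x - 12x^2 + 2x^3. Then AVC = 29 - 12x + 2x^2 and MC = 29 - 24x + 6x^2.
AVC is minimized where dAVC/dx = -12 + 4x = 0, at x = 3; min AVC = 29 - 12·3 + 2·3^2 = ¥11.
Since P = ¥6 < min AVC = ¥11, price fails to cover variable cost at any output.
The firm minimizes its loss by shutting down and losing only its fixed cost of ¥499.

Shut down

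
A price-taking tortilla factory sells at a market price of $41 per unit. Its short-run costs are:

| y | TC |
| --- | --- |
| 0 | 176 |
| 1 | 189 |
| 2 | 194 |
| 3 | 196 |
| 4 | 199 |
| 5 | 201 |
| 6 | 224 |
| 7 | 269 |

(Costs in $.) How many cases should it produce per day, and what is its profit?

y = 6; profit = $22

Profit at each row (π = 41y − TC): y=0: -176; y=1: -148; y=2: -112; y=3: -73; y=4: -35; y=5: 4; y=6: 22; y=7: 18.
Profit is maximized at y = 6. AVC there is 48/6 = $8 ≤ P, so producing beats shutting down (which would give -$176).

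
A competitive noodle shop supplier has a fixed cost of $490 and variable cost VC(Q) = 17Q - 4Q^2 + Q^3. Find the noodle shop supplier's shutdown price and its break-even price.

Shutdown price = $13; break-even price = $108

Shutdown price = min AVC. AVC = 17 - 4Q + Q^2, with vertex at Q = 2 and minimum $13.
ATC = 490/Q + 17 - 4Q + Q^2. Setting dATC/dQ = −490/Q^2 − 4 + 2Q = 0 gives Q = 7 (since 2·7^3 − 4·7^2 = 490).
min ATC = 490/7 + 17 − 4·7 + 7^2 = $108. That is the break-even price.
For $13 ≤ P < $108 the firm produces at a loss; below $13 it shuts down.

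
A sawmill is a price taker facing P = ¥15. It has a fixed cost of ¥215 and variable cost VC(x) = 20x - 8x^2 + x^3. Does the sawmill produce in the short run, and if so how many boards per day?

Produce at x = 5

Variable cost is VC = 20x - 8x^2 + x^3, so AVC = VC/x = 20 - 8x + x^2 and MC = dTC/dx = 20 - 16x + 3x^2.
The AVC parabola has its vertex at x = 8/2 = 4, where AVC = 20 - 8·4 + 4^2 = ¥4.
Because ¥15 ≥ ¥4, revenue can cover variable cost; the firm operates.
P = MC gives 5 - 16x + 3x^2 = 0, with roots 1/3 and 5. Take the larger (rising MC): x* = 5.
Check: AVC at x = 5 is ¥5 ≤ P, so revenue covers variable cost.
Profit = P·x − TC = 15·5 − 240 = -¥165, a loss, but smaller than the ¥215 fixed cost the firm would lose by shutting down.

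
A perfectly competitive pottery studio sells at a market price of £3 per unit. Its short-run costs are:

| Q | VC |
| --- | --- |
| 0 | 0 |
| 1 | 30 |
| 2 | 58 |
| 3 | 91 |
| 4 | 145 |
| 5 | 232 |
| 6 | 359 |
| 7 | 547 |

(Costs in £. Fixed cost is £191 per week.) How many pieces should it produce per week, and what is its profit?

Profit at each row (π = 3Q − TC): Q=0: -191; Q=1: -218; Q=2: -243; Q=3: -273; Q=4: -324; Q=5: -408; Q=6: -532; Q=7: -717.
Profit is highest at Q = 0. Equivalently, the lowest AVC in the table is 58/2 ≈ £29 at Q = 2, and P = £3 falls below it — price never covers variable cost, so the firm shuts down and loses only its fixed cost.

Q = 0 (shut down); profit = -£191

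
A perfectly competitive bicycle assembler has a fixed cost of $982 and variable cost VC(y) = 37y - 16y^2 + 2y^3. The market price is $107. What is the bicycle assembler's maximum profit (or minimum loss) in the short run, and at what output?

AVC = 37 - 16y + 2y^2; min AVC = $5 at y = 4. Since P = $107 ≥ min AVC, the firm produces.
MC = 37 - 32y + 6y^2. Setting P = MC and taking the root on the rising branch gives y* = 7.
TR = 107·7 = 749. TC = 982 + 161 = 1143. Profit = 749 − 1143 = -$394.
By producing, the firm covers all variable cost plus $588 of fixed cost; shutting down would lose the full $982.

Profit = -$394 at y = 7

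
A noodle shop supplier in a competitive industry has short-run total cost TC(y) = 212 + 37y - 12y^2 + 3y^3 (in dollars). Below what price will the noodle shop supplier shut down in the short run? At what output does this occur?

The firm shuts down when price falls below the minimum of average variable cost. AVC = VC/y = 37 - 12y + 3y^2.
At the minimum of AVC, MC = AVC. MC = 37 - 24y + 9y^2; setting MC = AVC gives 6y^2 - 12y = 0, so y = 2. min AVC = 25.
So the shutdown price is $25.

$25 per unit, at y = 2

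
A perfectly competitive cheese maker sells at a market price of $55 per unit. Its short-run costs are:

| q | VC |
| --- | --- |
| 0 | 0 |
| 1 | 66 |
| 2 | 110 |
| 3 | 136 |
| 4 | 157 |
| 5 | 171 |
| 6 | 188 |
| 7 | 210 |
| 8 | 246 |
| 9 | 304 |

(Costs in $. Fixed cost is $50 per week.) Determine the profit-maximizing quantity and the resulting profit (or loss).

q = 8; profit = $144

Profit at each row (π = 55q − TC): q=0: -50; q=1: -61; q=2: -50; q=3: -21; q=4: 13; q=5: 54; q=6: 92; q=7: 125; q=8: 144; q=9: 141.
Profit is maximized at q = 8. AVC there is 246/8 = $30.75 ≤ P, so producing beats shutting down (which would give -$50).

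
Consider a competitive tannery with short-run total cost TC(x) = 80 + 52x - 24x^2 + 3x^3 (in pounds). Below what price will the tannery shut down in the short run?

The shutdown price is the minimum of AVC. VC = 52x - 24x^2 + 3x^3, so AVC = 52 - 24x + 3x^2.
dAVC/dx = -24 + 6x = 0 gives x = 4. min AVC = 52 - 24·4 + 3·4^2 = 4.
So the shutdown price is £4.

£4 per unit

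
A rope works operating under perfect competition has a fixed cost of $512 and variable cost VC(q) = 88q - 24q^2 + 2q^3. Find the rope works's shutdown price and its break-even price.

Shutdown price = $16; break-even price = $88

Shutdown price = min AVC. AVC = 88 - 24q + 2q^2, with vertex at q = 6 and minimum $16.
ATC = 512/q + 88 - 24q + 2q^2. Setting dATC/dq = −512/q^2 − 24 + 4q = 0 gives q = 8 (since 4·8^3 − 24·8^2 = 512).
min ATC = 512/8 + 88 − 24·8 + 2·8^2 = $88. That is the break-even price.
Between these two prices the firm operates at a loss; above $88 it earns a profit.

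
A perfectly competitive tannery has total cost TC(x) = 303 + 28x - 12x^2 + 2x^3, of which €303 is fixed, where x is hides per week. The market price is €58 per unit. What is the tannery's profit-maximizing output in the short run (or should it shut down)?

Produce at x = 5

From TC, MC = TC'(x) = 28 - 24x + 6x^2 and AVC = VC/x = 28 - 12x + 2x^2.
The AVC parabola has its vertex at x = 12/4 = 3, where AVC = 28 - 12·3 + 2·3^2 = €10.
Because €58 ≥ €10, revenue can cover variable cost; the firm operates.
Solving P = MC: -30 - 24x + 6x^2 = 0 ⇒ x = -1 or 5. On the upward-sloping branch, x* = 5.
Check: AVC at x = 5 is €18 ≤ P, so revenue covers variable cost.
Profit = P·x − TC = 58·5 − 393 = -€103, a loss, but smaller than the €303 fixed cost the firm would lose by shutting down.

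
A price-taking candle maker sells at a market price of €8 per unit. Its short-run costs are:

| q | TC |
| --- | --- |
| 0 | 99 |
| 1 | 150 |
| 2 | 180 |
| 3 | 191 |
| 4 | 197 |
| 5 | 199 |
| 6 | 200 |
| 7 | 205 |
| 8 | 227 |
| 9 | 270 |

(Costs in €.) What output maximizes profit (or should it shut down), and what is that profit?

Tabulate TR − TC: q=0: -99; q=1: -142; q=2: -164; q=3: -167; q=4: -165; q=5: -159; q=6: -152; q=7: -149; q=8: -163; q=9: -198.
Profit is highest at q = 0. Equivalently, the lowest AVC in the table is 106/7 ≈ €15.14 at q = 7, and P = €8 falls below it — price never covers variable cost, so the firm shuts down and loses only its fixed cost.

q = 0 (shut down); profit = -€99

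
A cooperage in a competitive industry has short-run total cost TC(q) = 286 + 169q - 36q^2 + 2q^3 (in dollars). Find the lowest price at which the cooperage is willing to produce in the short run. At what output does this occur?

The shutdown price is the minimum of AVC. VC = 169q - 36q^2 + 2q^3, so AVC = 169 - 36q + 2q^2.
dAVC/dq = -36 + 4q = 0 gives q = 9. min AVC = 169 - 36·9 + 2·9^2 = 7.
The firm shuts down for any P below $7.

$7 per unit, at q = 9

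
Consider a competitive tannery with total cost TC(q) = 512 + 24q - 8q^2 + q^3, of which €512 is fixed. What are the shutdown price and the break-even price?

Shutdown price = €8; break-even price = €88

Shutdown price = min AVC. AVC = 24 - 8q + q^2, with vertex at q = 4 and minimum €8.
ATC = 512/q + 24 - 8q + q^2. Setting dATC/dq = −512/q^2 − 8 + 2q = 0 gives q = 8 (since 2·8^3 − 8·8^2 = 512).
min ATC = 512/8 + 24 − 8·8 + 8^2 = €88. That is the break-even price.
Between these two prices the firm operates at a loss; above €88 it earns a profit.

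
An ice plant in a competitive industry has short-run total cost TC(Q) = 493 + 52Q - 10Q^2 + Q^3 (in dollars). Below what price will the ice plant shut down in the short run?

$27 per unit

The shutdown price is the minimum of AVC. VC = 52Q - 10Q^2 + Q^3, so AVC = 52 - 10Q + Q^2.
At the minimum of AVC, MC = AVC. MC = 52 - 20Q + 3Q^2; setting MC = AVC gives 2Q^2 - 10Q = 0, so Q = 5. min AVC = 27.
So the shutdown price is $27.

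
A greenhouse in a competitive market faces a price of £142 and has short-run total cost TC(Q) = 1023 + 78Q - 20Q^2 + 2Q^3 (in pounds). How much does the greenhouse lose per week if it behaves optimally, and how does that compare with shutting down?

Profit = -£255 at Q = 8

AVC = 78 - 20Q + 2Q^2; min AVC = £28 at Q = 5. Since P = £142 ≥ min AVC, the firm produces.
MC = 78 - 40Q + 6Q^2. Setting P = MC and taking the root on the rising branch gives Q* = 8.
TR = 142·8 = 1136. TC = 1023 + 368 = 1391. Profit = 1136 − 1391 = -£255.
By producing, the firm covers all variable cost plus £768 of fixed cost; shutting down would lose the full £1023.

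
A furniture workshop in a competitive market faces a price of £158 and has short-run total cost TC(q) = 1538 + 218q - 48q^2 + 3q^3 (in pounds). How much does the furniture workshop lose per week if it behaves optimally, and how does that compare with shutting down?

Profit = -£338 at q = 10

AVC = 218 - 48q + 3q^2; min AVC = £26 at q = 8. Since P = £158 ≥ min AVC, the firm produces.
MC = 218 - 96q + 9q^2. Setting P = MC and taking the root on the rising branch gives q* = 10.
TR = 158·10 = 1580. TC = 1538 + 380 = 1918. Profit = 1580 − 1918 = -£338.
That loss of £338 beats the £1538 the firm would lose by shutting down; producing recovers £1200 of fixed cost.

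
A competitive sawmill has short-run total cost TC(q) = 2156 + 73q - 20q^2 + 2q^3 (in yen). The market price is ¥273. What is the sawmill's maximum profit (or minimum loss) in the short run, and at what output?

AVC = 73 - 20q + 2q^2 has its minimum ¥23 at q = 5; price ¥273 clears that bar, so the firm operates.
MC = 73 - 40q + 6q^2. Setting P = MC and taking the root on the rising branch gives q* = 10.
TR = 273·10 = 2730. TC = 2156 + 730 = 2886. Profit = 2730 − 2886 = -¥156.
By producing, the firm covers all variable cost plus ¥2000 of fixed cost; shutting down would lose the full ¥2156.

Profit = -¥156 at q = 10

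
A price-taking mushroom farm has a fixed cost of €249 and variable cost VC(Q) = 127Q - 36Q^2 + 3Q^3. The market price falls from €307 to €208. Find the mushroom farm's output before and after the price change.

Output falls from 10 to 9

MC = 127 - 72Q + 9Q^2; the shutdown threshold is min AVC = €19 (at Q = 6).
At P = €307 ≥ min AVC, set P = MC on the rising branch: Q = 10.
At P = €208 ≥ min AVC, set P = MC: Q = 9. The firm stays open but cuts output.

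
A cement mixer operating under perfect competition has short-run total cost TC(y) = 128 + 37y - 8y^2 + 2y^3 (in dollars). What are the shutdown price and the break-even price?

AVC = 37 - 8y + 2y^2; minimized at y = 2, giving min AVC = $29. That is the shutdown price.
ATC = 128/y + 37 - 8y + 2y^2. Setting dATC/dy = −128/y^2 − 8 + 4y = 0 gives y = 4 (since 4·4^3 − 8·4^2 = 128).
min ATC = 128/4 + 37 − 8·4 + 2·4^2 = $69. That is the break-even price.
Between these two prices the firm operates at a loss; above $69 it earns a profit.

Shutdown price = $29; break-even price = $69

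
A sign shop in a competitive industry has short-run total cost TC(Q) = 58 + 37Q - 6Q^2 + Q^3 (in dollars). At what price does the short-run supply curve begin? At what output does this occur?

Short-run supply begins at min AVC. From VC = 37Q - 6Q^2 + Q^3, AVC = 37 - 6Q + Q^2.
dAVC/dQ = -6 + 2Q = 0 gives Q = 3. min AVC = 37 - 6·3 + 3^2 = 28.
So the shutdown price is $28.

$28 per unit, at Q = 3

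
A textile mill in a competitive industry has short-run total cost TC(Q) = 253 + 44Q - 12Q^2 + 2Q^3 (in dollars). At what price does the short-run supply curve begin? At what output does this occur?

The firm shuts down when price falls below the minimum of average variable cost. AVC = VC/Q = 44 - 12Q + 2Q^2.
dAVC/dQ = -12 + 4Q = 0 gives Q = 3. min AVC = 44 - 12·3 + 2·3^2 = 26.
The firm shuts down for any P below $26.

$26 per unit, at Q = 3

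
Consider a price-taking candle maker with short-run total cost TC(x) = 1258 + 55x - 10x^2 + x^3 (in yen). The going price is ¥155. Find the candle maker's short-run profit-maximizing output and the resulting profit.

Profit = -¥258 at x = 10

AVC = 55 - 10x + x^2; min AVC = ¥30 at x = 5. Since P = ¥155 ≥ min AVC, the firm produces.
With MC = 55 - 20x + 3x^2, P = MC on the upward-sloping part at x* = 10.
TR = 155·10 = 1550. TC = 1258 + 550 = 1808. Profit = 1550 − 1808 = -¥258.
That loss of ¥258 beats the ¥1258 the firm would lose by shutting down; producing recovers ¥1000 of fixed cost.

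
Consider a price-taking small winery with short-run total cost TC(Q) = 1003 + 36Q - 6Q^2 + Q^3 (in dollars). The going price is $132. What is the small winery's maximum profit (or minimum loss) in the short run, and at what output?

AVC = 36 - 6Q + Q^2; min AVC = $27 at Q = 3. Since P = $132 ≥ min AVC, the firm produces.
With MC = 36 - 12Q + 3Q^2, P = MC on the upward-sloping part at Q* = 8.
TR = 132·8 = 1056. TC = 1003 + 416 = 1419. Profit = 1056 − 1419 = -$363.
By producing, the firm covers all variable cost plus $640 of fixed cost; shutting down would lose the full $1003.

Profit = -$363 at Q = 8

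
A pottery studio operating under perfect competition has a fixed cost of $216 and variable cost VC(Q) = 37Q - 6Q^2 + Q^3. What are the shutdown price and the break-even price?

AVC = 37 - 6Q + Q^2; minimized at Q = 3, giving min AVC = $28. That is the shutdown price.
ATC = 216/Q + 37 - 6Q + Q^2. Setting dATC/dQ = −216/Q^2 − 6 + 2Q = 0 gives Q = 6 (since 2·6^3 − 6·6^2 = 216).
min ATC = 216/6 + 37 − 6·6 + 6^2 = $73. That is the break-even price.
For $28 ≤ P < $73 the firm produces at a loss; below $28 it shuts down.

Shutdown price = $28; break-even price = $73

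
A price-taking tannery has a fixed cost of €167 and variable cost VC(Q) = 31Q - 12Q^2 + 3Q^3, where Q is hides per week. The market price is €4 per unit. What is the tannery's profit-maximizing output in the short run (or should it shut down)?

From TC, MC = TC'(Q) = 31 - 24Q + 9Q^2 and AVC = VC/Q = 31 - 12Q + 3Q^2.
AVC is minimized where dAVC/dQ = -12 + 6Q = 0, at Q = 2; min AVC = 31 - 12·2 + 3·2^2 = €19.
With P < min AVC (€4 < €19), every unit sold adds to the loss.
Shutting down limits the loss to fixed cost, €167.

Shut down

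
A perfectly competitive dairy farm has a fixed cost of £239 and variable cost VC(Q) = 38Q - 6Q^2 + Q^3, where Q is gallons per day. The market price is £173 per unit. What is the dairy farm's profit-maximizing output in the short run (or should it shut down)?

Produce at Q = 9

From TC, MC = TC'(Q) = 38 - 12Q + 3Q^2 and AVC = VC/Q = 38 - 6Q + Q^2.
AVC is minimized where dAVC/dQ = -6 + 2Q = 0, at Q = 3; min AVC = 38 - 6·3 + 3^2 = £29.
Since P = £173 ≥ min AVC = £29, price covers variable cost and the firm should produce.
Set P = MC: 173 = 38 - 12Q + 3Q^2 → -135 - 12Q + 3Q^2 = 0. The roots are Q = -5 and Q = 9; the profit-maximizing output is on the rising part of MC, so Q* = 9.
Check: AVC at Q = 9 is £65 ≤ P, so revenue covers variable cost.
Profit = P·Q − TC = 173·9 − 824 = £733.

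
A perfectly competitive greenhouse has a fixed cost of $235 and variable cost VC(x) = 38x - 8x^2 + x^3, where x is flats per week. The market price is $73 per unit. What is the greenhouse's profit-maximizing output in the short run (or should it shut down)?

Produce at x = 7

Strip out fixed cost: VC = 38x - 8x^2 + x^3. Then AVC = 38 - 8x + x^2 and MC = 38 - 16x + 3x^2.
AVC is minimized where dAVC/dx = -8 + 2x = 0, at x = 4; min AVC = 38 - 8·4 + 4^2 = $22.
P = $73 exceeds min AVC = $22, so the firm stays open.
Set P = MC: 73 = 38 - 16x + 3x^2 → -35 - 16x + 3x^2 = 0. The roots are x = -5/3 and x = 7; the profit-maximizing output is on the rising part of MC, so x* = 7.
Check: AVC at x = 7 is $31 ≤ P, so revenue covers variable cost.
Profit = P·x − TC = 73·7 − 452 = $59.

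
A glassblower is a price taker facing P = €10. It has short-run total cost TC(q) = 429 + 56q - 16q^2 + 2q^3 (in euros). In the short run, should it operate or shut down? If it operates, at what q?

Variable cost is VC = 56q - 16q^2 + 2q^3, so AVC = VC/q = 56 - 16q + 2q^2 and MC = dTC/dq = 56 - 32q + 6q^2.
The AVC parabola has its vertex at q = 16/4 = 4, where AVC = 56 - 16·4 + 2·4^2 = €24.
Since P = €10 < min AVC = €24, price fails to cover variable cost at any output.
Best response: produce nothing and absorb the €429 fixed cost.

Shut down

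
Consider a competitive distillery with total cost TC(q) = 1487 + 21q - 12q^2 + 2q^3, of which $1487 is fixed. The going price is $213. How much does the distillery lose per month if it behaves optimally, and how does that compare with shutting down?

Profit = -$207 at q = 8

AVC = 21 - 12q + 2q^2; min AVC = $3 at q = 3. Since P = $213 ≥ min AVC, the firm produces.
MC = 21 - 24q + 6q^2. Setting P = MC and taking the root on the rising branch gives q* = 8.
TR = 213·8 = 1704. TC = 1487 + 424 = 1911. Profit = 1704 − 1911 = -$207.
That loss of $207 beats the $1487 the firm would lose by shutting down; producing recovers $1280 of fixed cost.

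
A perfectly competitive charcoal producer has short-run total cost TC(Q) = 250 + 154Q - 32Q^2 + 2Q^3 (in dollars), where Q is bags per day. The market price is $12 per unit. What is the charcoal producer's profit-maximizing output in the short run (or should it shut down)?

Variable cost is VC = 154Q - 32Q^2 + 2Q^3, so AVC = VC/Q = 154 - 32Q + 2Q^2 and MC = dTC/dQ = 154 - 64Q + 6Q^2.
AVC hits its minimum where MC = AVC, at Q = 8, giving min AVC = 154 - 32·8 + 2·8^2 = $26.
Since P = $12 < min AVC = $26, price fails to cover variable cost at any output.
The firm minimizes its loss by shutting down and losing only its fixed cost of $250.

Shut down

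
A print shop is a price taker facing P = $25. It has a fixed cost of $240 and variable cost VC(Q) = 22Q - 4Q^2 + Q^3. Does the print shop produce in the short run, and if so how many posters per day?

Produce at Q = 3

From TC, MC = TC'(Q) = 22 - 8Q + 3Q^2 and AVC = VC/Q = 22 - 4Q + Q^2.
The AVC parabola has its vertex at Q = 4/2 = 2, where AVC = 22 - 4·2 + 2^2 = $18.
Because $25 ≥ $18, revenue can cover variable cost; the firm operates.
Solving P = MC: -3 - 8Q + 3Q^2 = 0 ⇒ Q = -1/3 or 3. On the upward-sloping branch, Q* = 3.
Check: AVC at Q = 3 is $19 ≤ P, so revenue covers variable cost.
Profit = P·Q − TC = 25·3 − 297 = -$222, a loss, but smaller than the $240 fixed cost the firm would lose by shutting down.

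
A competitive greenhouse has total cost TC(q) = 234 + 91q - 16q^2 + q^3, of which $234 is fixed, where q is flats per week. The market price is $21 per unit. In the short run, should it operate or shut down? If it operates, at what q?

Shut down

Variable cost is VC = 91q - 16q^2 + q^3, so AVC = VC/q = 91 - 16q + q^2 and MC = dTC/dq = 91 - 32q + 3q^2.
AVC is minimized where dAVC/dq = -16 + 2q = 0, at q = 8; min AVC = 91 - 16·8 + 8^2 = $27.
P = $21 lies below min AVC = $27; no output level covers variable cost.
The firm minimizes its loss by shutting down and losing only its fixed cost of $234.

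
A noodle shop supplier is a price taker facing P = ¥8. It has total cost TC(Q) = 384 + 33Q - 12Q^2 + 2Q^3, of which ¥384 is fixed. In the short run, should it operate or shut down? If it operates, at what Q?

Shut down

Strip out fixed cost: VC = 33Q - 12Q^2 + 2Q^3. Then AVC = 33 - 12Q + 2Q^2 and MC = 33 - 24Q + 6Q^2.
The AVC parabola has its vertex at Q = 12/4 = 3, where AVC = 33 - 12·3 + 2·3^2 = ¥15.
P = ¥8 lies below min AVC = ¥15; no output level covers variable cost.
The firm minimizes its loss by shutting down and losing only its fixed cost of ¥384.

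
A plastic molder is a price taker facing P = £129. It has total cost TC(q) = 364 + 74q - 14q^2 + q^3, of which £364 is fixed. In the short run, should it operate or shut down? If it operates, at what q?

Produce at q = 11

From TC, MC = TC'(q) = 74 - 28q + 3q^2 and AVC = VC/q = 74 - 14q + q^2.
AVC hits its minimum where MC = AVC, at q = 7, giving min AVC = 74 - 14·7 + 7^2 = £25.
Since P = £129 ≥ min AVC = £25, price covers variable cost and the firm should produce.
P = MC gives -55 - 28q + 3q^2 = 0, with roots -5/3 and 11. Take the larger (rising MC): q* = 11.
Check: AVC at q = 11 is £41 ≤ P, so revenue covers variable cost.
Profit = P·q − TC = 129·11 − 815 = £604.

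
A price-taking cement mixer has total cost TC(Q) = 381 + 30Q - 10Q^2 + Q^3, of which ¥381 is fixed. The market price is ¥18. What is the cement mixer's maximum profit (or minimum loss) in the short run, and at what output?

Profit = -¥309 at Q = 6

AVC = 30 - 10Q + Q^2; min AVC = ¥5 at Q = 5. Since P = ¥18 ≥ min AVC, the firm produces.
With MC = 30 - 20Q + 3Q^2, P = MC on the upward-sloping part at Q* = 6.
TR = 18·6 = 108. TC = 381 + 36 = 417. Profit = 108 − 417 = -¥309.
That loss of ¥309 beats the ¥381 the firm would lose by shutting down; producing recovers ¥72 of fixed cost.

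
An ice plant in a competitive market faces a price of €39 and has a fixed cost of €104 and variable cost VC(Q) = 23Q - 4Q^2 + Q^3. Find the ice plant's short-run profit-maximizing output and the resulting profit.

AVC = 23 - 4Q + Q^2 has its minimum €19 at Q = 2; price €39 clears that bar, so the firm operates.
With MC = 23 - 8Q + 3Q^2, P = MC on the upward-sloping part at Q* = 4.
TR = 39·4 = 156. TC = 104 + 92 = 196. Profit = 156 − 196 = -€40.
By producing, the firm covers all variable cost plus €64 of fixed cost; shutting down would lose the full €104.

Profit = -€40 at Q = 4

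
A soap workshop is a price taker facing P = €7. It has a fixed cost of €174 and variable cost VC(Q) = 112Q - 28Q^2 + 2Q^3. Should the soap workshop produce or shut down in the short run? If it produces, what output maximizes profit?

From TC, MC = TC'(Q) = 112 - 56Q + 6Q^2 and AVC = VC/Q = 112 - 28Q + 2Q^2.
AVC hits its minimum where MC = AVC, at Q = 7, giving min AVC = 112 - 28·7 + 2·7^2 = €14.
P = €7 lies below min AVC = €14; no output level covers variable cost.
Best response: produce nothing and absorb the €174 fixed cost.

Shut down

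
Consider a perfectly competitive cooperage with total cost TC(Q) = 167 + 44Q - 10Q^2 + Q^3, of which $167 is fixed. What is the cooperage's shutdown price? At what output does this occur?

$19 per unit, at Q = 5

Short-run supply begins at min AVC. From VC = 44Q - 10Q^2 + Q^3, AVC = 44 - 10Q + Q^2.
At the minimum of AVC, MC = AVC. MC = 44 - 20Q + 3Q^2; setting MC = AVC gives 2Q^2 - 10Q = 0, so Q = 5. min AVC = 19.
The firm shuts down for any P below $19.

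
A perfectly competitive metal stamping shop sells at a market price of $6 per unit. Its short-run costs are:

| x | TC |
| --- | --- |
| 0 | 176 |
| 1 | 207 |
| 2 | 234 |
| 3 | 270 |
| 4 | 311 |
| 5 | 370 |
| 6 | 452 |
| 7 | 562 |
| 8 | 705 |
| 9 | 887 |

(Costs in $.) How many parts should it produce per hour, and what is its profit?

Profit at each row (π = 6x − TC): x=0: -176; x=1: -201; x=2: -222; x=3: -252; x=4: -287; x=5: -340; x=6: -416; x=7: -520; x=8: -657; x=9: -833.
Profit is highest at x = 0. Equivalently, the lowest AVC in the table is 58/2 ≈ $29 at x = 2, and P = $6 falls below it — price never covers variable cost, so the firm shuts down and loses only its fixed cost.

x = 0 (shut down); profit = -$176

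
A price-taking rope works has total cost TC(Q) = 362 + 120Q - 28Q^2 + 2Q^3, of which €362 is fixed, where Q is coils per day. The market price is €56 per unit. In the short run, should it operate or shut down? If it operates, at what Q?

Produce at Q = 8

From TC, MC = TC'(Q) = 120 - 56Q + 6Q^2 and AVC = VC/Q = 120 - 28Q + 2Q^2.
AVC is minimized where dAVC/dQ = -28 + 4Q = 0, at Q = 7; min AVC = 120 - 28·7 + 2·7^2 = €22.
Because €56 ≥ €22, revenue can cover variable cost; the firm operates.
P = MC gives 64 - 56Q + 6Q^2 = 0, with roots 4/3 and 8. Take the larger (rising MC): Q* = 8.
Check: AVC at Q = 8 is €24 ≤ P, so revenue covers variable cost.
Profit = P·Q − TC = 56·8 − 554 = -€106, a loss, but smaller than the €362 fixed cost the firm would lose by shutting down.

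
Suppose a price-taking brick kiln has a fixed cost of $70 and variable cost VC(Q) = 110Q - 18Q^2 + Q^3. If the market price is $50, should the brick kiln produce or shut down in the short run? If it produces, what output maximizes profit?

Produce at Q = 10

Variable cost is VC = 110Q - 18Q^2 + Q^3, so AVC = VC/Q = 110 - 18Q + Q^2 and MC = dTC/dQ = 110 - 36Q + 3Q^2.
AVC hits its minimum where MC = AVC, at Q = 9, giving min AVC = 110 - 18·9 + 9^2 = $29.
Since P = $50 ≥ min AVC = $29, price covers variable cost and the firm should produce.
Solving P = MC: 60 - 36Q + 3Q^2 = 0 ⇒ Q = 2 or 10. On the upward-sloping branch, Q* = 10.
Check: AVC at Q = 10 is $30 ≤ P, so revenue covers variable cost.
Profit = P·Q − TC = 50·10 − 370 = $130.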